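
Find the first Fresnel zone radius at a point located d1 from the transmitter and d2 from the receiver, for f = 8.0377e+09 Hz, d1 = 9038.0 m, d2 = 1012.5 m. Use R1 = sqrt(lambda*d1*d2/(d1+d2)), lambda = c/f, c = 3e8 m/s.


lambda = c / f = 3.0000e+08 / 8.0377e+09 = 0.03732411 m
R1 = sqrt(0.03732411 * 9038.0 * 1012.5 / (9038.0 + 1012.5)) = 5.830 m

5.830 m


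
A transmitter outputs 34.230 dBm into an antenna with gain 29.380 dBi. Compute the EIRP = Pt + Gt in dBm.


EIRP = Pt + Gt = 34.230 + 29.380 = 63.61 dBm

63.61 dBm


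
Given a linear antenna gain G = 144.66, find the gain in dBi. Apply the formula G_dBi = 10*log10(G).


G_dBi = 10 * log10(144.66) = 21.60 dBi

21.60 dBi


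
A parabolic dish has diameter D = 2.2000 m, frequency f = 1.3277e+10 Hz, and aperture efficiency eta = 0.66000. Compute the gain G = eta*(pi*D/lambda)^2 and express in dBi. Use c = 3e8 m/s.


lambda = c / f = 3.0000e+08 / 1.3277e+10 = 0.02259547 m
G_linear = 0.66000 * (pi * 2.2000 / 0.02259547)^2 = 61751.33
G_dBi = 10 * log10(61751.33) = 47.91 dBi

47.91 dBi


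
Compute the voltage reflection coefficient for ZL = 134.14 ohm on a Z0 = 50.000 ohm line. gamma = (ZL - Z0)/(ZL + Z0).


gamma = (134.14 - 50.000) / (134.14 + 50.000) = 0.4569

0.4569


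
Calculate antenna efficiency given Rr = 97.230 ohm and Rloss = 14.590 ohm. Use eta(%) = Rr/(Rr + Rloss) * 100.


eta = 97.230 / (97.230 + 14.590) * 100 = 86.95%

86.95%


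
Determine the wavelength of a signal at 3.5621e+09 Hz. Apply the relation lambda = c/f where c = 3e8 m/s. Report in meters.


lambda = c / f = 3.0000e+08 / 3.5621e+09 = 0.08422 m

0.08422 m


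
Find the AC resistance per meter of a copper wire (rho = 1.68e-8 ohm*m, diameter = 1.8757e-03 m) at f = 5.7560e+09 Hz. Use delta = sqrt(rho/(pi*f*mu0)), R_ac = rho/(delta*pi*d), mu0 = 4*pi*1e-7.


delta = sqrt(1.68e-8 / (pi * 5.7560e+09 * 4*pi*1e-7)) = 8.598335e-07 m
R_ac = 1.68e-8 / (8.598335e-07 * pi * 1.8757e-03) = 3.316 ohm/m

3.316 ohm/m


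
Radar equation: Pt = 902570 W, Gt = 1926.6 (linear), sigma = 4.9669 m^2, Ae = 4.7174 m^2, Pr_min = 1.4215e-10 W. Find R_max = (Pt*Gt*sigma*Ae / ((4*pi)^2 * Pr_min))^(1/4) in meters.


R^4 = 902570*1926.6*4.9669*4.7174 / ((4*pi)^2 * 1.4215e-10) = 1.815073e+18
R_max = 1.815073e+18^0.25 = 36705 m

36705 m


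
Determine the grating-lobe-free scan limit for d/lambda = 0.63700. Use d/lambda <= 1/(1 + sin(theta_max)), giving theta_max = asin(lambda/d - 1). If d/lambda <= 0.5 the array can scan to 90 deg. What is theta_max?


lambda/d - 1 = 1/0.63700 - 1 = 0.5698587
theta_max = asin(0.5698587) = 34.74 deg

34.74 deg


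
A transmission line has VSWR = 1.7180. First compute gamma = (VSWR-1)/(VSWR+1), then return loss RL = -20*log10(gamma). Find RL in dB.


gamma = (1.7180 - 1) / (1.7180 + 1) = 0.2641648
RL = -20 * log10(0.2641648) = 11.56 dB

11.56 dB


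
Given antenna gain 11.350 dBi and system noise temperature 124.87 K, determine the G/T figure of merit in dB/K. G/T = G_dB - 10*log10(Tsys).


G/T = 11.350 - 10*log10(124.87) = 11.350 - 20.96458 = -9.615 dB/K

-9.615 dB/K


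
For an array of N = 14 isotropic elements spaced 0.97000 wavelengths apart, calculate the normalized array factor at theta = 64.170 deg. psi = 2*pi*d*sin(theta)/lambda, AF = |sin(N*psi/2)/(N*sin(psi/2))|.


psi = 2*pi*0.97000*sin(64.170 deg) = 5.485774 rad
AF = |sin(14*5.485774/2) / (14*sin(5.485774/2))| = 0.1187

0.1187


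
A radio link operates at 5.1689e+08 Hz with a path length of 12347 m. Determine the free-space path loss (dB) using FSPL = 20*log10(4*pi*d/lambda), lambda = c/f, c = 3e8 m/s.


lambda = c / f = 3.0000e+08 / 5.1689e+08 = 0.5803943 m
FSPL = 20 * log10(4*pi*12347/0.5803943) = 108.5 dB

108.5 dB


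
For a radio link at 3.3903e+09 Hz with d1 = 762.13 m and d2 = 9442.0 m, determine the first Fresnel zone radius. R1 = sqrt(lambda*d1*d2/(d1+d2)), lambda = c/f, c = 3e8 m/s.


lambda = c / f = 3.0000e+08 / 3.3903e+09 = 0.08848774 m
R1 = sqrt(0.08848774 * 762.13 * 9442.0 / (762.13 + 9442.0)) = 7.900 m

7.900 m


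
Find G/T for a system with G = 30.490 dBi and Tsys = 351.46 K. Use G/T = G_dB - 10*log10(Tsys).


G/T = 30.490 - 10*log10(351.46) = 30.490 - 25.45876 = 5.031 dB/K

5.031 dB/K


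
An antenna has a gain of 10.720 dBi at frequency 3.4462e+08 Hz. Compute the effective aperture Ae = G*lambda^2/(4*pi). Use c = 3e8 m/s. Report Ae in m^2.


lambda = c / f = 3.0000e+08 / 3.4462e+08 = 0.8705241 m
G_linear = 10^(10.720/10) = 11.80321
Ae = G_linear * lambda^2 / (4*pi) = 11.80321 * 0.8705241^2 / (4*pi) = 0.7118 m^2

0.7118 m^2


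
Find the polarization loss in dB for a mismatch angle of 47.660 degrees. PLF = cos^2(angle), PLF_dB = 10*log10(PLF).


PLF_linear = cos^2(47.660 deg) = 0.4536409
PLF_dB = 10 * log10(0.4536409) = -3.433 dB

-3.433 dB


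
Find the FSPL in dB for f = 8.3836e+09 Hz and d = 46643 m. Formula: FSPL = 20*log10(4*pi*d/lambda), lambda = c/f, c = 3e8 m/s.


lambda = c / f = 3.0000e+08 / 8.3836e+09 = 0.03578415 m
FSPL = 20 * log10(4*pi*46643/0.03578415) = 144.3 dB

144.3 dB


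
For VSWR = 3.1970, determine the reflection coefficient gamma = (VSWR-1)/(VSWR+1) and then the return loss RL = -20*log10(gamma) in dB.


gamma = (3.1970 - 1) / (3.1970 + 1) = 0.5234691
RL = -20 * log10(0.5234691) = 5.622 dB

5.622 dB


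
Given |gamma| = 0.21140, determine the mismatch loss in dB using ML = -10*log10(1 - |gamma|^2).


ML = -10 * log10(1 - 0.21140^2) = -10 * log10(0.95531004) = 0.1986 dB

0.1986 dB


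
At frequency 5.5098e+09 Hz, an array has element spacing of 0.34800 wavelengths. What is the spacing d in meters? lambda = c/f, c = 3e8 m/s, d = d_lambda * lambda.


lambda = c / f = 3.0000e+08 / 5.5098e+09 = 0.05444844 m
d = 0.34800 * 0.05444844 = 0.01895 m

0.01895 m


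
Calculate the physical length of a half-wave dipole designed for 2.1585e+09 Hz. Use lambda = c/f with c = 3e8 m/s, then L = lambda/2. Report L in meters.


lambda = c / f = 3.0000e+08 / 2.1585e+09 = 0.1389854 m
L = lambda / 2 = 0.1389854 / 2 = 0.06949 m

0.06949 m


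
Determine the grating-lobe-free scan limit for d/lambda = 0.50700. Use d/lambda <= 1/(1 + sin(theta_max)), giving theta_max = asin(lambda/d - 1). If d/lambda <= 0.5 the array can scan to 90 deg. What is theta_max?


lambda/d - 1 = 1/0.50700 - 1 = 0.9723866
theta_max = asin(0.9723866) = 76.50 deg

76.50 deg


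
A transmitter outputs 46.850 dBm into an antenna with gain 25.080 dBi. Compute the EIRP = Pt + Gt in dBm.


EIRP = Pt + Gt = 46.850 + 25.080 = 71.93 dBm

71.93 dBm


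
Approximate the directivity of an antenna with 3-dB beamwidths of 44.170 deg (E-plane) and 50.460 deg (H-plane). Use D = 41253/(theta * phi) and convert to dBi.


D_linear = 41253 / (44.170 * 50.460) = 18.50891
D_dBi = 10 * log10(18.50891) = 12.67 dBi

12.67 dBi


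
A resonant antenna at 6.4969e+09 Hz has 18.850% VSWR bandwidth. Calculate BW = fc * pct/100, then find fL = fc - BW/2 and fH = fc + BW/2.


BW = 6.4969e+09 * 18.850/100 = 1.224666e+09 Hz
fL = 6.4969e+09 - 1.224666e+09/2 = 5.885e+09 Hz
fH = 6.4969e+09 + 1.224666e+09/2 = 7.109e+09 Hz

BW=1.225e+09 Hz, fL=5.885e+09 Hz, fH=7.109e+09 Hz


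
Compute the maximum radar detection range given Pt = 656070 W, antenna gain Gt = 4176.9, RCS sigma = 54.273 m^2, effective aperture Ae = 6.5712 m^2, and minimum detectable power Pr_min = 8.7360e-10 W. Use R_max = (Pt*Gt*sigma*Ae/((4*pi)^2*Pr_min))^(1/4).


R^4 = 656070*4176.9*54.273*6.5712 / ((4*pi)^2 * 8.7360e-10) = 7.084357e+18
R_max = 7.084357e+18^0.25 = 51591 m

51591 m


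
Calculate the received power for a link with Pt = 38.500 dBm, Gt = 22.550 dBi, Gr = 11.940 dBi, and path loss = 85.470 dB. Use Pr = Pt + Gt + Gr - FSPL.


Pr = 38.500 + 22.550 + 11.940 - 85.470 = -12.48 dBm

-12.48 dBm


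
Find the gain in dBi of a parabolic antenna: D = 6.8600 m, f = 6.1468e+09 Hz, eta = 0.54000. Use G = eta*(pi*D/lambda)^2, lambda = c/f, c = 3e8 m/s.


lambda = c / f = 3.0000e+08 / 6.1468e+09 = 0.04880588 m
G_linear = 0.54000 * (pi * 6.8600 / 0.04880588)^2 = 105292.5
G_dBi = 10 * log10(105292.5) = 50.22 dBi

50.22 dBi


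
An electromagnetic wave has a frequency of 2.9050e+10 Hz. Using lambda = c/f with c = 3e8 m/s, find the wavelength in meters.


lambda = c / f = 3.0000e+08 / 2.9050e+10 = 0.01033 m

0.01033 m


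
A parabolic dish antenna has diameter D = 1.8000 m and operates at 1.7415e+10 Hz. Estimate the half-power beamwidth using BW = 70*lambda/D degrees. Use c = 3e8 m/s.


lambda = c / f = 3.0000e+08 / 1.7415e+10 = 0.01722653 m
BW = 70 * 0.01722653 / 1.8000 = 0.6699 deg

0.6699 deg


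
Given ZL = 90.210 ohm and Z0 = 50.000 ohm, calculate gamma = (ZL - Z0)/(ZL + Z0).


gamma = (90.210 - 50.000) / (90.210 + 50.000) = 0.2868

0.2868


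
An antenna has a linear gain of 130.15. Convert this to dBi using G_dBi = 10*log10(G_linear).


G_dBi = 10 * log10(130.15) = 21.14 dBi

21.14 dBi


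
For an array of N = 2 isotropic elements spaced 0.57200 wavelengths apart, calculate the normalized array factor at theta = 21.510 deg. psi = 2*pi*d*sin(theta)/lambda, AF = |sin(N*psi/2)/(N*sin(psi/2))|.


psi = 2*pi*0.57200*sin(21.510 deg) = 1.317782 rad
AF = |sin(2*1.317782/2) / (2*sin(1.317782/2))| = 0.7907

0.7907


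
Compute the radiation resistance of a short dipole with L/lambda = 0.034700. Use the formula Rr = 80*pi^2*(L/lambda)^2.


Rr = 80 * pi^2 * (0.034700)^2 = 80 * 9.869604 * 1.204090e-03 = 0.9507 ohm

0.9507 ohm


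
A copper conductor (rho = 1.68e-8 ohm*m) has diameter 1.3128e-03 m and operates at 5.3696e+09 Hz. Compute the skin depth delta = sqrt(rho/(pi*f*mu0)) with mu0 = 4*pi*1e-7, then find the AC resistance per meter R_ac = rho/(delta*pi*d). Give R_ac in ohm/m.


delta = sqrt(1.68e-8 / (pi * 5.3696e+09 * 4*pi*1e-7)) = 8.902332e-07 m
R_ac = 1.68e-8 / (8.902332e-07 * pi * 1.3128e-03) = 4.576 ohm/m

4.576 ohm/m


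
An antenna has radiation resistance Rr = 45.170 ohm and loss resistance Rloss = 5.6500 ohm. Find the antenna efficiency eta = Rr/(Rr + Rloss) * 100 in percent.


eta = 45.170 / (45.170 + 5.6500) * 100 = 88.88%

88.88%


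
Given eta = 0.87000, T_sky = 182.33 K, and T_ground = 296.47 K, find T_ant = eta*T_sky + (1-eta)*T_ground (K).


T_ant = 0.87000 * 182.33 + (1 - 0.87000) * 296.47 = 197.2 K

197.2 K


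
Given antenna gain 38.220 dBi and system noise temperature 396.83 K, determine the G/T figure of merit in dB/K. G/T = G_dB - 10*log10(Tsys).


G/T = 38.220 - 10*log10(396.83) = 38.220 - 25.98604 = 12.23 dB/K

12.23 dB/K


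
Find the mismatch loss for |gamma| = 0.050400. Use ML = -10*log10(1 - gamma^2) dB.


ML = -10 * log10(1 - 0.050400^2) = -10 * log10(0.99745984) = 0.01105 dB

0.01105 dB


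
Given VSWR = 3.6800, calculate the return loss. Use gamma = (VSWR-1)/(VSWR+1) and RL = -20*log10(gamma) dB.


gamma = (3.6800 - 1) / (3.6800 + 1) = 0.5726496
RL = -20 * log10(0.5726496) = 4.842 dB

4.842 dB


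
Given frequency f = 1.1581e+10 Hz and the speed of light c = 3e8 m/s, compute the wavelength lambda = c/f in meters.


lambda = c / f = 3.0000e+08 / 1.1581e+10 = 0.02590 m

0.02590 m


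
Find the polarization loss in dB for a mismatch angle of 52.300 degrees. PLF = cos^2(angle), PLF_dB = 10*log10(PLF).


PLF_linear = cos^2(52.300 deg) = 0.3739653
PLF_dB = 10 * log10(0.3739653) = -4.272 dB

-4.272 dB


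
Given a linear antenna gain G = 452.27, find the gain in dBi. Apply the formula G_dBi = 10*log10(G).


G_dBi = 10 * log10(452.27) = 26.55 dBi

26.55 dBi


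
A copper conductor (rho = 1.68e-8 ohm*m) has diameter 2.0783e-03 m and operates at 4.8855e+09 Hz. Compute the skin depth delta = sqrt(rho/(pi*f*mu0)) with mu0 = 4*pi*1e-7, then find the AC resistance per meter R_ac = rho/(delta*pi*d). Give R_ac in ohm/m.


delta = sqrt(1.68e-8 / (pi * 4.8855e+09 * 4*pi*1e-7)) = 9.332978e-07 m
R_ac = 1.68e-8 / (9.332978e-07 * pi * 2.0783e-03) = 2.757 ohm/m

2.757 ohm/m


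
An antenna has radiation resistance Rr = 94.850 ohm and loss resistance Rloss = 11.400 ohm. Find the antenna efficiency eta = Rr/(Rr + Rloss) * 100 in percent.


eta = 94.850 / (94.850 + 11.400) * 100 = 89.27%

89.27%


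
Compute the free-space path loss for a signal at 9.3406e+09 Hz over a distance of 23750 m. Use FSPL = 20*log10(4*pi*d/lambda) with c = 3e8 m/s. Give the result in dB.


lambda = c / f = 3.0000e+08 / 9.3406e+09 = 0.03211785 m
FSPL = 20 * log10(4*pi*23750/0.03211785) = 139.4 dB

139.4 dB


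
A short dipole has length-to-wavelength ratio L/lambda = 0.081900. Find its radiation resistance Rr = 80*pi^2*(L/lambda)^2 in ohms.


Rr = 80 * pi^2 * (0.081900)^2 = 80 * 9.869604 * 6.707610e-03 = 5.296 ohm

5.296 ohm


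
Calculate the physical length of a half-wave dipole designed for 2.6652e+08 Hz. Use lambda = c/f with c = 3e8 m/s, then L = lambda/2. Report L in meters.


lambda = c / f = 3.0000e+08 / 2.6652e+08 = 1.125619 m
L = lambda / 2 = 1.125619 / 2 = 0.5628 m

0.5628 m


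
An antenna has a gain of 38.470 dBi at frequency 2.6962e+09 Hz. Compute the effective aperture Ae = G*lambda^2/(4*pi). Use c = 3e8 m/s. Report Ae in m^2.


lambda = c / f = 3.0000e+08 / 2.6962e+09 = 0.1112677 m
G_linear = 10^(38.470/10) = 7030.723
Ae = G_linear * lambda^2 / (4*pi) = 7030.723 * 0.1112677^2 / (4*pi) = 6.927 m^2

6.927 m^2


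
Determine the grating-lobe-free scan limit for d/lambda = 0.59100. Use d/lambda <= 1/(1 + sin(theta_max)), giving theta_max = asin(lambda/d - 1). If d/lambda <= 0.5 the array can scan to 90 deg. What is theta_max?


lambda/d - 1 = 1/0.59100 - 1 = 0.6920474
theta_max = asin(0.6920474) = 43.79 deg

43.79 deg


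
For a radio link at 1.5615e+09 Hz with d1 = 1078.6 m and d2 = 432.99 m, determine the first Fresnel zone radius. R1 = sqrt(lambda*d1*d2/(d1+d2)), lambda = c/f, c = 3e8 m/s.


lambda = c / f = 3.0000e+08 / 1.5615e+09 = 0.1921230 m
R1 = sqrt(0.1921230 * 1078.6 * 432.99 / (1078.6 + 432.99)) = 7.704 m

7.704 m


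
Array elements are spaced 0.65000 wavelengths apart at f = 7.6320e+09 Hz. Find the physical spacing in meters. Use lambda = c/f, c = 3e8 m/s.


lambda = c / f = 3.0000e+08 / 7.6320e+09 = 0.03930818 m
d = 0.65000 * 0.03930818 = 0.02555 m

0.02555 m


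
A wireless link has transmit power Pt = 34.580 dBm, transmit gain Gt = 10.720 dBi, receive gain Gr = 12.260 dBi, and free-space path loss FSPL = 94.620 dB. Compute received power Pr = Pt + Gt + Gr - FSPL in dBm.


Pr = 34.580 + 10.720 + 12.260 - 94.620 = -37.06 dBm

-37.06 dBm


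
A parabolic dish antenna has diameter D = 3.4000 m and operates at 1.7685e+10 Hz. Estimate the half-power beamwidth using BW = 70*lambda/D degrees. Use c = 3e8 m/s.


lambda = c / f = 3.0000e+08 / 1.7685e+10 = 0.01696353 m
BW = 70 * 0.01696353 / 3.4000 = 0.3492 deg

0.3492 deg


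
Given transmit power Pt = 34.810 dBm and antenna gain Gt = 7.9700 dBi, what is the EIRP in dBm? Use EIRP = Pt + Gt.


EIRP = Pt + Gt = 34.810 + 7.9700 = 42.78 dBm

42.78 dBm


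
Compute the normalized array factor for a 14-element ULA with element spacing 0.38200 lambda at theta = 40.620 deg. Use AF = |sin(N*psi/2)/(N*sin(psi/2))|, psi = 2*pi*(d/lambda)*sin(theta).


psi = 2*pi*0.38200*sin(40.620 deg) = 1.562609 rad
AF = |sin(14*1.562609/2) / (14*sin(1.562609/2))| = 0.1013

0.1013


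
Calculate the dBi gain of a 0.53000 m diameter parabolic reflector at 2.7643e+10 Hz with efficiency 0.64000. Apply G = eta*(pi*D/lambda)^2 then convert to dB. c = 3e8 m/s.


lambda = c / f = 3.0000e+08 / 2.7643e+10 = 0.01085266 m
G_linear = 0.64000 * (pi * 0.53000 / 0.01085266)^2 = 15064.65
G_dBi = 10 * log10(15064.65) = 41.78 dBi

41.78 dBi


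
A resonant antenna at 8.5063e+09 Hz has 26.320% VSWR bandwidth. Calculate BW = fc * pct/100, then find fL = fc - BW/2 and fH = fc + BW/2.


BW = 8.5063e+09 * 26.320/100 = 2.238858e+09 Hz
fL = 8.5063e+09 - 2.238858e+09/2 = 7.387e+09 Hz
fH = 8.5063e+09 + 2.238858e+09/2 = 9.626e+09 Hz

BW=2.239e+09 Hz, fL=7.387e+09 Hz, fH=9.626e+09 Hz


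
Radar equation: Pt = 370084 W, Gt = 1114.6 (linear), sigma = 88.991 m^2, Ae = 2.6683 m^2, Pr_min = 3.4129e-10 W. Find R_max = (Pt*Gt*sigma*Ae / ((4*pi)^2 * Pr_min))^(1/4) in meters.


R^4 = 370084*1114.6*88.991*2.6683 / ((4*pi)^2 * 3.4129e-10) = 1.817426e+18
R_max = 1.817426e+18^0.25 = 36717 m

36717 m


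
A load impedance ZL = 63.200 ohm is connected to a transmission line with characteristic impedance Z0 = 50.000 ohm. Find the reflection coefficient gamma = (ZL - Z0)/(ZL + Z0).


gamma = (63.200 - 50.000) / (63.200 + 50.000) = 0.1166

0.1166


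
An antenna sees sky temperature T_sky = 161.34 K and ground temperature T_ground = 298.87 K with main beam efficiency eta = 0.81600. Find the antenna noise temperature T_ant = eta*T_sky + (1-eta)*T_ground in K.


T_ant = 0.81600 * 161.34 + (1 - 0.81600) * 298.87 = 186.6 K

186.6 K


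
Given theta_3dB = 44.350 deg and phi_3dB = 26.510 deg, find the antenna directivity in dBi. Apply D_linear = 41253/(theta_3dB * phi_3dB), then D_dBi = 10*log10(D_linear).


D_linear = 41253 / (44.350 * 26.510) = 35.08748
D_dBi = 10 * log10(35.08748) = 15.45 dBi

15.45 dBi


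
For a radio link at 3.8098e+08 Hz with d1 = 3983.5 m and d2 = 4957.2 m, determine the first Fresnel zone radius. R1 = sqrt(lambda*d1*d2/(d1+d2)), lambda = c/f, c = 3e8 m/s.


lambda = c / f = 3.0000e+08 / 3.8098e+08 = 0.7874429 m
R1 = sqrt(0.7874429 * 3983.5 * 4957.2 / (3983.5 + 4957.2)) = 41.70 m

41.70 m


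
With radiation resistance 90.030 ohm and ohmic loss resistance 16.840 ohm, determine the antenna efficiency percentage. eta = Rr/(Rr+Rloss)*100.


eta = 90.030 / (90.030 + 16.840) * 100 = 84.24%

84.24%


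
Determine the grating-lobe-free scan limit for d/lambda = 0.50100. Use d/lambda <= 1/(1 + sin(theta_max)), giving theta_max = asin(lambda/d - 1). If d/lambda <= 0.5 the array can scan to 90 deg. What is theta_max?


lambda/d - 1 = 1/0.50100 - 1 = 0.9960080
theta_max = asin(0.9960080) = 84.88 deg

84.88 deg


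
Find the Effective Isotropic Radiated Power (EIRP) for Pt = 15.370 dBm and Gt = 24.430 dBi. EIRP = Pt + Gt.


EIRP = Pt + Gt = 15.370 + 24.430 = 39.80 dBm

39.80 dBm


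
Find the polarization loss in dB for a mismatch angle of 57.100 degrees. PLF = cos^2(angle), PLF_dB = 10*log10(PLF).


PLF_linear = cos^2(57.100 deg) = 0.2950385
PLF_dB = 10 * log10(0.2950385) = -5.301 dB

-5.301 dB


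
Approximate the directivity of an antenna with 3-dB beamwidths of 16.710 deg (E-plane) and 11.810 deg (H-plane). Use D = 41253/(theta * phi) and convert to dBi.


D_linear = 41253 / (16.710 * 11.810) = 209.0399
D_dBi = 10 * log10(209.0399) = 23.20 dBi

23.20 dBi


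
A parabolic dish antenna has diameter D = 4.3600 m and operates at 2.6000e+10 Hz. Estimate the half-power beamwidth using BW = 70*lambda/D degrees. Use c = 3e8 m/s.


lambda = c / f = 3.0000e+08 / 2.6000e+10 = 0.01153846 m
BW = 70 * 0.01153846 / 4.3600 = 0.1853 deg

0.1853 deg


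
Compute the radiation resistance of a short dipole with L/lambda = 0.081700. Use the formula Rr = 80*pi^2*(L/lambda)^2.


Rr = 80 * pi^2 * (0.081700)^2 = 80 * 9.869604 * 6.674890e-03 = 5.270 ohm

5.270 ohm


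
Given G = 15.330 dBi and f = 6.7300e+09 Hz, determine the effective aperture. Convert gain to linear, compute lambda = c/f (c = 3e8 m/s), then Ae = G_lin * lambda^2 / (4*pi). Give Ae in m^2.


lambda = c / f = 3.0000e+08 / 6.7300e+09 = 0.04457652 m
G_linear = 10^(15.330/10) = 34.11929
Ae = G_linear * lambda^2 / (4*pi) = 34.11929 * 0.04457652^2 / (4*pi) = 5.395e-03 m^2

5.395e-03 m^2


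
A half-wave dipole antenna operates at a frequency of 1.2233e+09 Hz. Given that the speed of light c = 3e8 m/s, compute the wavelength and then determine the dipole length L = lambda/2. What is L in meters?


lambda = c / f = 3.0000e+08 / 1.2233e+09 = 0.2452383 m
L = lambda / 2 = 0.2452383 / 2 = 0.1226 m

0.1226 m


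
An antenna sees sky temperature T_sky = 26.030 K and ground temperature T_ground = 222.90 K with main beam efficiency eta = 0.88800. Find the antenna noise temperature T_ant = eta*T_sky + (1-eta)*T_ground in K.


T_ant = 0.88800 * 26.030 + (1 - 0.88800) * 222.90 = 48.08 K

48.08 K


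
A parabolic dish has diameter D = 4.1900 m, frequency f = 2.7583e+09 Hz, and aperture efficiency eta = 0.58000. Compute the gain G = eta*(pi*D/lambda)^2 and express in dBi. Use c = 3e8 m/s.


lambda = c / f = 3.0000e+08 / 2.7583e+09 = 0.1087626 m
G_linear = 0.58000 * (pi * 4.1900 / 0.1087626)^2 = 8495.650
G_dBi = 10 * log10(8495.650) = 39.29 dBi

39.29 dBi


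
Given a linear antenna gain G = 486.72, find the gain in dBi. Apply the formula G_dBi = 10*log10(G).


G_dBi = 10 * log10(486.72) = 26.87 dBi

26.87 dBi


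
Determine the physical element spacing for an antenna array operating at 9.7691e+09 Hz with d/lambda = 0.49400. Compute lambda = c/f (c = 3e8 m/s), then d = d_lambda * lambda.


lambda = c / f = 3.0000e+08 / 9.7691e+09 = 0.03070907 m
d = 0.49400 * 0.03070907 = 0.01517 m

0.01517 m


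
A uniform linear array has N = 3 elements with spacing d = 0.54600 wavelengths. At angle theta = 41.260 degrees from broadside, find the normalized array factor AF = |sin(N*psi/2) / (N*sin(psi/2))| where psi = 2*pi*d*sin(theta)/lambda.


psi = 2*pi*0.54600*sin(41.260 deg) = 2.262415 rad
AF = |sin(3*2.262415/2) / (3*sin(2.262415/2))| = 0.09186

0.09186


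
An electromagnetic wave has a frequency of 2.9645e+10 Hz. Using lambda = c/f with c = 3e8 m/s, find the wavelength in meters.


lambda = c / f = 3.0000e+08 / 2.9645e+10 = 0.01012 m

0.01012 m


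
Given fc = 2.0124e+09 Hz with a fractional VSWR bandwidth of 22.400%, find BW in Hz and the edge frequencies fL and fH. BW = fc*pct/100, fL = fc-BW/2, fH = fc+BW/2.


BW = 2.0124e+09 * 22.400/100 = 4.507776e+08 Hz
fL = 2.0124e+09 - 4.507776e+08/2 = 1.787e+09 Hz
fH = 2.0124e+09 + 4.507776e+08/2 = 2.238e+09 Hz

BW=4.508e+08 Hz, fL=1.787e+09 Hz, fH=2.238e+09 Hz


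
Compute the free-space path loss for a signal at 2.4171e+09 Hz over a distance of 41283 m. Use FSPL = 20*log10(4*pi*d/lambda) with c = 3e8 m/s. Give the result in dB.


lambda = c / f = 3.0000e+08 / 2.4171e+09 = 0.1241157 m
FSPL = 20 * log10(4*pi*41283/0.1241157) = 132.4 dB

132.4 dB


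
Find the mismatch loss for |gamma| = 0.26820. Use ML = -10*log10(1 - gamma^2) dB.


ML = -10 * log10(1 - 0.26820^2) = -10 * log10(0.92806876) = 0.3242 dB

0.3242 dB


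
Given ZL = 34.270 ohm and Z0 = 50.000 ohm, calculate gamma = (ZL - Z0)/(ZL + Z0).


gamma = (34.270 - 50.000) / (34.270 + 50.000) = -0.1867

-0.1867


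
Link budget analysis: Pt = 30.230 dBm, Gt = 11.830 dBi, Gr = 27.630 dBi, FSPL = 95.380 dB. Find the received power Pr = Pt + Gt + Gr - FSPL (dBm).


Pr = 30.230 + 11.830 + 27.630 - 95.380 = -25.69 dBm

-25.69 dBm


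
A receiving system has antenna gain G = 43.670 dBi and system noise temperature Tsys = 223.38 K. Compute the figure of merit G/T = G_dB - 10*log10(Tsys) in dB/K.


G/T = 43.670 - 10*log10(223.38) = 43.670 - 23.49044 = 20.18 dB/K

20.18 dB/K


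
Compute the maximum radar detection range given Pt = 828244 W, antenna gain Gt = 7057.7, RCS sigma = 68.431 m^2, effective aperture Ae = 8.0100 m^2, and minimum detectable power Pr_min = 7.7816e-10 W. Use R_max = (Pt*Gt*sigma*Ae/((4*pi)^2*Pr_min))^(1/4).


R^4 = 828244*7057.7*68.431*8.0100 / ((4*pi)^2 * 7.7816e-10) = 2.607464e+19
R_max = 2.607464e+19^0.25 = 71459 m

71459 m


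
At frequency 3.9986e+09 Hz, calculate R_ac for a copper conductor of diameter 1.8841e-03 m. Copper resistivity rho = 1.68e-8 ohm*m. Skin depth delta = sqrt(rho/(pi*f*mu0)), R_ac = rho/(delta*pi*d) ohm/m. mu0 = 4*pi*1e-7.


delta = sqrt(1.68e-8 / (pi * 3.9986e+09 * 4*pi*1e-7)) = 1.031622e-06 m
R_ac = 1.68e-8 / (1.031622e-06 * pi * 1.8841e-03) = 2.751 ohm/m

2.751 ohm/m


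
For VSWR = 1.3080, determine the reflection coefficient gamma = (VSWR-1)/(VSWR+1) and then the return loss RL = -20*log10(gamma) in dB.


gamma = (1.3080 - 1) / (1.3080 + 1) = 0.1334489
RL = -20 * log10(0.1334489) = 17.49 dB

17.49 dB


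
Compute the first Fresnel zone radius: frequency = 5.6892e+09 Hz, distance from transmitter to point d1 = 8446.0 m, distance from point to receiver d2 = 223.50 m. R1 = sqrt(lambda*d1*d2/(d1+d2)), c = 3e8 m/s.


lambda = c / f = 3.0000e+08 / 5.6892e+09 = 0.05273149 m
R1 = sqrt(0.05273149 * 8446.0 * 223.50 / (8446.0 + 223.50)) = 3.388 m

3.388 m


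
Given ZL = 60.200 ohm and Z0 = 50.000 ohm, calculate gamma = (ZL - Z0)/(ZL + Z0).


gamma = (60.200 - 50.000) / (60.200 + 50.000) = 0.09256

0.09256


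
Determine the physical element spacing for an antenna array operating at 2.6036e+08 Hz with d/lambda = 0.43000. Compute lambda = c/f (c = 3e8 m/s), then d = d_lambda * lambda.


lambda = c / f = 3.0000e+08 / 2.6036e+08 = 1.152251 m
d = 0.43000 * 1.152251 = 0.4955 m

0.4955 m


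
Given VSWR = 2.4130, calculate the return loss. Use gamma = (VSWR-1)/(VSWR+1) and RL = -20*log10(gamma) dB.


gamma = (2.4130 - 1) / (2.4130 + 1) = 0.4140053
RL = -20 * log10(0.4140053) = 7.660 dB

7.660 dB


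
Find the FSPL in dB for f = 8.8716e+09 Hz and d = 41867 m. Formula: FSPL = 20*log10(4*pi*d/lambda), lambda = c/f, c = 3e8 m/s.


lambda = c / f = 3.0000e+08 / 8.8716e+09 = 0.03381577 m
FSPL = 20 * log10(4*pi*41867/0.03381577) = 143.8 dB

143.8 dB


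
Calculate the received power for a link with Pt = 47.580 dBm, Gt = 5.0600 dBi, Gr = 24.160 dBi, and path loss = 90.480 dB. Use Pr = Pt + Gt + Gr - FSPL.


Pr = 47.580 + 5.0600 + 24.160 - 90.480 = -13.68 dBm

-13.68 dBm


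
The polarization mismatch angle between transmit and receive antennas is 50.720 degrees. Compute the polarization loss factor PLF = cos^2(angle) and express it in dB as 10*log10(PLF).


PLF_linear = cos^2(50.720 deg) = 0.4008292
PLF_dB = 10 * log10(0.4008292) = -3.970 dB

-3.970 dB


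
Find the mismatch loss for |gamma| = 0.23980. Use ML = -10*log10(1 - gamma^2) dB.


ML = -10 * log10(1 - 0.23980^2) = -10 * log10(0.94249596) = 0.2572 dB

0.2572 dB


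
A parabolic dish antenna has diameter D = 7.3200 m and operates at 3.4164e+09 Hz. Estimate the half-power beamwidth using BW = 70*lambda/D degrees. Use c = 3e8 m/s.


lambda = c / f = 3.0000e+08 / 3.4164e+09 = 0.08781173 m
BW = 70 * 0.08781173 / 7.3200 = 0.8397 deg

0.8397 deg


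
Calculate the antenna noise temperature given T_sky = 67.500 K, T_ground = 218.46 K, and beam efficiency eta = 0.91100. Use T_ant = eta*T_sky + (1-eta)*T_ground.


T_ant = 0.91100 * 67.500 + (1 - 0.91100) * 218.46 = 80.94 K

80.94 K


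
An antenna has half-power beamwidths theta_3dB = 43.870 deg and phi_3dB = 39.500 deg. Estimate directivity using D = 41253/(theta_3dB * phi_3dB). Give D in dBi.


D_linear = 41253 / (43.870 * 39.500) = 23.80624
D_dBi = 10 * log10(23.80624) = 13.77 dBi

13.77 dBi


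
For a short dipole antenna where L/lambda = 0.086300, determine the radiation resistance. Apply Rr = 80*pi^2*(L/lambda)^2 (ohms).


Rr = 80 * pi^2 * (0.086300)^2 = 80 * 9.869604 * 7.447690e-03 = 5.880 ohm

5.880 ohm


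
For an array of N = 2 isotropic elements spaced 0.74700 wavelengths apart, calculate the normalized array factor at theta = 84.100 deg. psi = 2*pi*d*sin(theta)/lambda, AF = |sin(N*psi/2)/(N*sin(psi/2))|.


psi = 2*pi*0.74700*sin(84.100 deg) = 4.668677 rad
AF = |sin(2*4.668677/2) / (2*sin(4.668677/2))| = 0.6915

0.6915


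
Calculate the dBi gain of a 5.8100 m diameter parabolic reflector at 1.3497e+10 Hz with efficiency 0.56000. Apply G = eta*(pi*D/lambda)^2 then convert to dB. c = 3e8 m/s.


lambda = c / f = 3.0000e+08 / 1.3497e+10 = 0.02222716 m
G_linear = 0.56000 * (pi * 5.8100 / 0.02222716)^2 = 377634.9
G_dBi = 10 * log10(377634.9) = 55.77 dBi

55.77 dBi


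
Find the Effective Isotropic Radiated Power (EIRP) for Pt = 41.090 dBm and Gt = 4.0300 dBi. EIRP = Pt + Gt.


EIRP = Pt + Gt = 41.090 + 4.0300 = 45.12 dBm

45.12 dBm


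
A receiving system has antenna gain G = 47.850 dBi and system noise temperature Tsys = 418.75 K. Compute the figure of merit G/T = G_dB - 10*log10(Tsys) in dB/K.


G/T = 47.850 - 10*log10(418.75) = 47.850 - 26.21955 = 21.63 dB/K

21.63 dB/K


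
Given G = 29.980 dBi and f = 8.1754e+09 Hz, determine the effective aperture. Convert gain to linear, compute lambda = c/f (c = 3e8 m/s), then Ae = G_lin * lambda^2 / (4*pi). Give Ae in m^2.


lambda = c / f = 3.0000e+08 / 8.1754e+09 = 0.03669545 m
G_linear = 10^(29.980/10) = 995.4054
Ae = G_linear * lambda^2 / (4*pi) = 995.4054 * 0.03669545^2 / (4*pi) = 0.1067 m^2

0.1067 m^2


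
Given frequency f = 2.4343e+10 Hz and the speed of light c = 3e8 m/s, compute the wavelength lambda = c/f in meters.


lambda = c / f = 3.0000e+08 / 2.4343e+10 = 0.01232 m

0.01232 m


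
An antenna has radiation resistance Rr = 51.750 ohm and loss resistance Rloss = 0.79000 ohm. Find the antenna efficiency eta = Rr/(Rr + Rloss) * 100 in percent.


eta = 51.750 / (51.750 + 0.79000) * 100 = 98.50%

98.50%


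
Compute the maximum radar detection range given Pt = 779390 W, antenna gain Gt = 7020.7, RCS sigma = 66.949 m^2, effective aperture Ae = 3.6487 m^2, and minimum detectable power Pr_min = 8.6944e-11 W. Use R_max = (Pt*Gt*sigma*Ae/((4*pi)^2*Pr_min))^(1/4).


R^4 = 779390*7020.7*66.949*3.6487 / ((4*pi)^2 * 8.6944e-11) = 9.735498e+19
R_max = 9.735498e+19^0.25 = 99332 m

99332 m


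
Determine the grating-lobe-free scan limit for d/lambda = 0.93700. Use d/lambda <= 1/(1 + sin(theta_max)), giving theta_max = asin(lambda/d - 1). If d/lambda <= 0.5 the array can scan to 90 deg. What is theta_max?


lambda/d - 1 = 1/0.93700 - 1 = 0.06723586
theta_max = asin(0.06723586) = 3.855 deg

3.855 deg


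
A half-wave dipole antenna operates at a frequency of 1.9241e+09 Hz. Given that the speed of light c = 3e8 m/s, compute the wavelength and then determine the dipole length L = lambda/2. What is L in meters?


lambda = c / f = 3.0000e+08 / 1.9241e+09 = 0.1559171 m
L = lambda / 2 = 0.1559171 / 2 = 0.07796 m

0.07796 m


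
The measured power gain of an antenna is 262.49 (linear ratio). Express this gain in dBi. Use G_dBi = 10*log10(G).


G_dBi = 10 * log10(262.49) = 24.19 dBi

24.19 dBi


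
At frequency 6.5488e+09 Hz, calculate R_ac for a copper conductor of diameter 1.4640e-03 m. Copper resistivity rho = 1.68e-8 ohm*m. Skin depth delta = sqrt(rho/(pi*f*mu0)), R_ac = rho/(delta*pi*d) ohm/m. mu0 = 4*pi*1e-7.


delta = sqrt(1.68e-8 / (pi * 6.5488e+09 * 4*pi*1e-7)) = 8.061093e-07 m
R_ac = 1.68e-8 / (8.061093e-07 * pi * 1.4640e-03) = 4.531 ohm/m

4.531 ohm/m


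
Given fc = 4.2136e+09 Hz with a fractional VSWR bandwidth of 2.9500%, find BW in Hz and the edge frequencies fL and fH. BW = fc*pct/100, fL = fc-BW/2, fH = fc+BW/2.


BW = 4.2136e+09 * 2.9500/100 = 1.243012e+08 Hz
fL = 4.2136e+09 - 1.243012e+08/2 = 4.151e+09 Hz
fH = 4.2136e+09 + 1.243012e+08/2 = 4.276e+09 Hz

BW=1.243e+08 Hz, fL=4.151e+09 Hz, fH=4.276e+09 Hz


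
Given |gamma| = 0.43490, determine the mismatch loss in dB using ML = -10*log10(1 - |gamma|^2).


ML = -10 * log10(1 - 0.43490^2) = -10 * log10(0.81086199) = 0.9105 dB

0.9105 dB


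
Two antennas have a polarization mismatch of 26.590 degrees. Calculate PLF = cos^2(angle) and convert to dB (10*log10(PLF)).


PLF_linear = cos^2(26.590 deg) = 0.7996515
PLF_dB = 10 * log10(0.7996515) = -0.9710 dB

-0.9710 dB


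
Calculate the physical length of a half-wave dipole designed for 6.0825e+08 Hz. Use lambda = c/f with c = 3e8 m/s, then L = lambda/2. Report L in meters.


lambda = c / f = 3.0000e+08 / 6.0825e+08 = 0.4932182 m
L = lambda / 2 = 0.4932182 / 2 = 0.2466 m

0.2466 m


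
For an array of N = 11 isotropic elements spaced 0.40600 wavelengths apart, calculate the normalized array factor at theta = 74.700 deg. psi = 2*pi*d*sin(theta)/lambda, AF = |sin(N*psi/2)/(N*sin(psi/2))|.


psi = 2*pi*0.40600*sin(74.700 deg) = 2.460560 rad
AF = |sin(11*2.460560/2) / (11*sin(2.460560/2))| = 0.07938

0.07938


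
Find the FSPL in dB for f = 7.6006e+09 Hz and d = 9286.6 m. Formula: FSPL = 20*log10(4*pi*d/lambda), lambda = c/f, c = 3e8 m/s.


lambda = c / f = 3.0000e+08 / 7.6006e+09 = 0.03947057 m
FSPL = 20 * log10(4*pi*9286.6/0.03947057) = 129.4 dB

129.4 dB


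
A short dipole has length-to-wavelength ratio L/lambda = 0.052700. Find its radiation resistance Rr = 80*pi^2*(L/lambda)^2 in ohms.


Rr = 80 * pi^2 * (0.052700)^2 = 80 * 9.869604 * 2.777290e-03 = 2.193 ohm

2.193 ohm


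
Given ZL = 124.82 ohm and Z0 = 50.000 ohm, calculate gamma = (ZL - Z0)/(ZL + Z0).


gamma = (124.82 - 50.000) / (124.82 + 50.000) = 0.4280

0.4280


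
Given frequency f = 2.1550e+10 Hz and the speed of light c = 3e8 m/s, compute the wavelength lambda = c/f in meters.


lambda = c / f = 3.0000e+08 / 2.1550e+10 = 0.01392 m

0.01392 m


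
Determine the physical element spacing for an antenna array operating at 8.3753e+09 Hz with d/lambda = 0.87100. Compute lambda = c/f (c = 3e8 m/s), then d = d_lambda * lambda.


lambda = c / f = 3.0000e+08 / 8.3753e+09 = 0.03581961 m
d = 0.87100 * 0.03581961 = 0.03120 m

0.03120 m


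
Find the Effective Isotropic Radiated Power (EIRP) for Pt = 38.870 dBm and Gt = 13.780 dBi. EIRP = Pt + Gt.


EIRP = Pt + Gt = 38.870 + 13.780 = 52.65 dBm

52.65 dBm


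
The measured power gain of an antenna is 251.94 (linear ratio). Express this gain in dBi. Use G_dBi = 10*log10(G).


G_dBi = 10 * log10(251.94) = 24.01 dBi

24.01 dBi


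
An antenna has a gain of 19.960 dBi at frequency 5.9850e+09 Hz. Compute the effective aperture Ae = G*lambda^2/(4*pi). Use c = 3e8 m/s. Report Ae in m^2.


lambda = c / f = 3.0000e+08 / 5.9850e+09 = 0.05012531 m
G_linear = 10^(19.960/10) = 99.08319
Ae = G_linear * lambda^2 / (4*pi) = 99.08319 * 0.05012531^2 / (4*pi) = 0.01981 m^2

0.01981 m^2


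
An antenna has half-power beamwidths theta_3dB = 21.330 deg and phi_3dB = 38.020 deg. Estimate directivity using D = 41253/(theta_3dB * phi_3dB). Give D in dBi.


D_linear = 41253 / (21.330 * 38.020) = 50.86893
D_dBi = 10 * log10(50.86893) = 17.06 dBi

17.06 dBi


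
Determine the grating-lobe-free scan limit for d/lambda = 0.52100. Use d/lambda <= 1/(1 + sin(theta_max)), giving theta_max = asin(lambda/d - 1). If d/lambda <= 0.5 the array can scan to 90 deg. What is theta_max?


lambda/d - 1 = 1/0.52100 - 1 = 0.9193858
theta_max = asin(0.9193858) = 66.84 deg

66.84 deg


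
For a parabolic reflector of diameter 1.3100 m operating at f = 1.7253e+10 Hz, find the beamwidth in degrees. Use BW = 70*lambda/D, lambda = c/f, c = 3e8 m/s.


lambda = c / f = 3.0000e+08 / 1.7253e+10 = 0.01738828 m
BW = 70 * 0.01738828 / 1.3100 = 0.9291 deg

0.9291 deg


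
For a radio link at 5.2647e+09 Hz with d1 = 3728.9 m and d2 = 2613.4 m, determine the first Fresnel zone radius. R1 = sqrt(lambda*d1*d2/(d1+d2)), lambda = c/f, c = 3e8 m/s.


lambda = c / f = 3.0000e+08 / 5.2647e+09 = 0.05698330 m
R1 = sqrt(0.05698330 * 3728.9 * 2613.4 / (3728.9 + 2613.4)) = 9.357 m

9.357 m


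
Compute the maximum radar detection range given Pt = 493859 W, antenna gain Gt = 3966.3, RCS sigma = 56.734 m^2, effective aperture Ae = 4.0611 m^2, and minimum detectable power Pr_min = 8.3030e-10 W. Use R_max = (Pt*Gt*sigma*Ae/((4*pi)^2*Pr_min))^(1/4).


R^4 = 493859*3966.3*56.734*4.0611 / ((4*pi)^2 * 8.3030e-10) = 3.442079e+18
R_max = 3.442079e+18^0.25 = 43073 m

43073 m


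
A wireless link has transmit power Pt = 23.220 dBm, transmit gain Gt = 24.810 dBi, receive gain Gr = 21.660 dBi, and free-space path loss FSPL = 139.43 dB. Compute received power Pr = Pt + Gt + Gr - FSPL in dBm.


Pr = 23.220 + 24.810 + 21.660 - 139.43 = -69.74 dBm

-69.74 dBm


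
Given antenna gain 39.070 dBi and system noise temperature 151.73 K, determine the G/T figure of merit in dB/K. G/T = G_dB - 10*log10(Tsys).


G/T = 39.070 - 10*log10(151.73) = 39.070 - 21.81071 = 17.26 dB/K

17.26 dB/K


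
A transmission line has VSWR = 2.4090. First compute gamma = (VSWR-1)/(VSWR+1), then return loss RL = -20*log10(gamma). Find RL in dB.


gamma = (2.4090 - 1) / (2.4090 + 1) = 0.4133177
RL = -20 * log10(0.4133177) = 7.674 dB

7.674 dB


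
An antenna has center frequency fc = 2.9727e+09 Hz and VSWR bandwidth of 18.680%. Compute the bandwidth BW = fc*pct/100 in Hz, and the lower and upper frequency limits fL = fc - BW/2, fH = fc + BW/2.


BW = 2.9727e+09 * 18.680/100 = 5.553004e+08 Hz
fL = 2.9727e+09 - 5.553004e+08/2 = 2.695e+09 Hz
fH = 2.9727e+09 + 5.553004e+08/2 = 3.250e+09 Hz

BW=5.553e+08 Hz, fL=2.695e+09 Hz, fH=3.250e+09 Hz


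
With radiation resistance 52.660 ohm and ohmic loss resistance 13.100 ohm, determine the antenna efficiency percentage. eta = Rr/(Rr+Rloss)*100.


eta = 52.660 / (52.660 + 13.100) * 100 = 80.08%

80.08%


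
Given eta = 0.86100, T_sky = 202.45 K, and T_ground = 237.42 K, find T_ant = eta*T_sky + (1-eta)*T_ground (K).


T_ant = 0.86100 * 202.45 + (1 - 0.86100) * 237.42 = 207.3 K

207.3 K


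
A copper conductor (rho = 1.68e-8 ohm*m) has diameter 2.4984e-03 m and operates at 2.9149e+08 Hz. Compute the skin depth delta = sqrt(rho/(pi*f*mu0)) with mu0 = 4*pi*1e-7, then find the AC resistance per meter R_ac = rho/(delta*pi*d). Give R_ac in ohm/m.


delta = sqrt(1.68e-8 / (pi * 2.9149e+08 * 4*pi*1e-7)) = 3.820876e-06 m
R_ac = 1.68e-8 / (3.820876e-06 * pi * 2.4984e-03) = 0.5602 ohm/m

0.5602 ohm/m


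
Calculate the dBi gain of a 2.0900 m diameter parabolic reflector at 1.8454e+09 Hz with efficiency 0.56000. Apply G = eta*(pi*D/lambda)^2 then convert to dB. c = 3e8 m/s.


lambda = c / f = 3.0000e+08 / 1.8454e+09 = 0.1625664 m
G_linear = 0.56000 * (pi * 2.0900 / 0.1625664)^2 = 913.5215
G_dBi = 10 * log10(913.5215) = 29.61 dBi

29.61 dBi


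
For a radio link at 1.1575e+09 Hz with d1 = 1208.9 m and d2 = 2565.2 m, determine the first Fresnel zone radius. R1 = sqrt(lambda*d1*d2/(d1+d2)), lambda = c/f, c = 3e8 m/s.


lambda = c / f = 3.0000e+08 / 1.1575e+09 = 0.2591793 m
R1 = sqrt(0.2591793 * 1208.9 * 2565.2 / (1208.9 + 2565.2)) = 14.59 m

14.59 m


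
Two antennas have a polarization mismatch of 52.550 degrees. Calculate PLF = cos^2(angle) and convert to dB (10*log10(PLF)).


PLF_linear = cos^2(52.550 deg) = 0.3697477
PLF_dB = 10 * log10(0.3697477) = -4.321 dB

-4.321 dB


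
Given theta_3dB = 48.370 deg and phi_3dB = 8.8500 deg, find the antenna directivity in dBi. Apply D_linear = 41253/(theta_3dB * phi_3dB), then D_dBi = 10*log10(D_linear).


D_linear = 41253 / (48.370 * 8.8500) = 96.36874
D_dBi = 10 * log10(96.36874) = 19.84 dBi

19.84 dBi


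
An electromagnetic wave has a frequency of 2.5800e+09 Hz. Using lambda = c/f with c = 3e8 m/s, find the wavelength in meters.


lambda = c / f = 3.0000e+08 / 2.5800e+09 = 0.1163 m

0.1163 m


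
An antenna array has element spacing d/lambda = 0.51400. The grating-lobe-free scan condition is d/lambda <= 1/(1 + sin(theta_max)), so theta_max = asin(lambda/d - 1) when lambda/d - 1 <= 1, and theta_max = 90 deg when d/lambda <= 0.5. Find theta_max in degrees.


lambda/d - 1 = 1/0.51400 - 1 = 0.9455253
theta_max = asin(0.9455253) = 71.00 deg

71.00 deg


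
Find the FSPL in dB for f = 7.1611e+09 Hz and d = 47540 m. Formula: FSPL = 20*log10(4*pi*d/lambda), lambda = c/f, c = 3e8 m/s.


lambda = c / f = 3.0000e+08 / 7.1611e+09 = 0.04189301 m
FSPL = 20 * log10(4*pi*47540/0.04189301) = 143.1 dB

143.1 dB


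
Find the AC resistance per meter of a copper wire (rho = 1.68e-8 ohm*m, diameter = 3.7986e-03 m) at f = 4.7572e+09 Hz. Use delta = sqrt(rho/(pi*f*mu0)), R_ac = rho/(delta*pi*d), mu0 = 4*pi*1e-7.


delta = sqrt(1.68e-8 / (pi * 4.7572e+09 * 4*pi*1e-7)) = 9.457995e-07 m
R_ac = 1.68e-8 / (9.457995e-07 * pi * 3.7986e-03) = 1.488 ohm/m

1.488 ohm/m


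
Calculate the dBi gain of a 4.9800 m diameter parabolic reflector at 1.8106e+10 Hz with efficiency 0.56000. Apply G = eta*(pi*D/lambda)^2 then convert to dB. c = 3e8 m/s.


lambda = c / f = 3.0000e+08 / 1.8106e+10 = 0.01656909 m
G_linear = 0.56000 * (pi * 4.9800 / 0.01656909)^2 = 499285.7
G_dBi = 10 * log10(499285.7) = 56.98 dBi

56.98 dBi
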